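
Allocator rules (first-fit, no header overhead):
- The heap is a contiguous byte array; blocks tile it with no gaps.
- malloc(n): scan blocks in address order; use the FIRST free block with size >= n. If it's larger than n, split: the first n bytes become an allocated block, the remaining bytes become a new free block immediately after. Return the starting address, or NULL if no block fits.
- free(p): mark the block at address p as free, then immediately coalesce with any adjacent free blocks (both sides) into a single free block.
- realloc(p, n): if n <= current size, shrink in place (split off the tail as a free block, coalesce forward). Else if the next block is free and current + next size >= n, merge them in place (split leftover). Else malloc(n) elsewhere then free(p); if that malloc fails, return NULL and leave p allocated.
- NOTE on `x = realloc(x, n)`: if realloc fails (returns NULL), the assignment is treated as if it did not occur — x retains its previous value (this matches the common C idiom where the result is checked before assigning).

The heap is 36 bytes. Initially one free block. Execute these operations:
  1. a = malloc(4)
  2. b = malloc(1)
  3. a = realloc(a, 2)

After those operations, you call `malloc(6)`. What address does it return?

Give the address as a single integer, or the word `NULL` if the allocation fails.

Op 1: a = malloc(4) -> a = 0; heap: [0-3 ALLOC][4-35 FREE]
Op 2: b = malloc(1) -> b = 4; heap: [0-3 ALLOC][4-4 ALLOC][5-35 FREE]
Op 3: a = realloc(a, 2) -> a = 0; heap: [0-1 ALLOC][2-3 FREE][4-4 ALLOC][5-35 FREE]
malloc(6): first-fit scan over [0-1 ALLOC][2-3 FREE][4-4 ALLOC][5-35 FREE] -> 5

Answer: 5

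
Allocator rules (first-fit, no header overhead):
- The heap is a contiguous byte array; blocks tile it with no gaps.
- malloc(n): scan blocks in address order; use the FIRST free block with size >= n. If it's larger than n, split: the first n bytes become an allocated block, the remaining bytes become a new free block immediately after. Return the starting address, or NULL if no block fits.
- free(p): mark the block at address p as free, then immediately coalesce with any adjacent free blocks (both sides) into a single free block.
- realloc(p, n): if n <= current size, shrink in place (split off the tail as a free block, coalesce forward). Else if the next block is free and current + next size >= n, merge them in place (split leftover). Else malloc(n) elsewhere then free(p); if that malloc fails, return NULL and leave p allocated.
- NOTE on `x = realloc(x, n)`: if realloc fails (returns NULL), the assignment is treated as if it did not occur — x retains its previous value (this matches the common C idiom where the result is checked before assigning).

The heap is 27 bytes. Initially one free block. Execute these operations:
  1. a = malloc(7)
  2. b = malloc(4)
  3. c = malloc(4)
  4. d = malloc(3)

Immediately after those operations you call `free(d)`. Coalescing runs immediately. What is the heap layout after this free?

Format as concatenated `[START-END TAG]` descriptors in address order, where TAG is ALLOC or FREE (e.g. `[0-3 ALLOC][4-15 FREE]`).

Answer: [0-6 ALLOC][7-10 ALLOC][11-14 ALLOC][15-26 FREE]

Derivation:
Op 1: a = malloc(7) -> a = 0; heap: [0-6 ALLOC][7-26 FREE]
Op 2: b = malloc(4) -> b = 7; heap: [0-6 ALLOC][7-10 ALLOC][11-26 FREE]
Op 3: c = malloc(4) -> c = 11; heap: [0-6 ALLOC][7-10 ALLOC][11-14 ALLOC][15-26 FREE]
Op 4: d = malloc(3) -> d = 15; heap: [0-6 ALLOC][7-10 ALLOC][11-14 ALLOC][15-17 ALLOC][18-26 FREE]
free(d): d = 15 -> block [15-17 ALLOC]; mark free, coalesce with adjacent free neighbors -> [0-6 ALLOC][7-10 ALLOC][11-14 ALLOC][15-26 FREE]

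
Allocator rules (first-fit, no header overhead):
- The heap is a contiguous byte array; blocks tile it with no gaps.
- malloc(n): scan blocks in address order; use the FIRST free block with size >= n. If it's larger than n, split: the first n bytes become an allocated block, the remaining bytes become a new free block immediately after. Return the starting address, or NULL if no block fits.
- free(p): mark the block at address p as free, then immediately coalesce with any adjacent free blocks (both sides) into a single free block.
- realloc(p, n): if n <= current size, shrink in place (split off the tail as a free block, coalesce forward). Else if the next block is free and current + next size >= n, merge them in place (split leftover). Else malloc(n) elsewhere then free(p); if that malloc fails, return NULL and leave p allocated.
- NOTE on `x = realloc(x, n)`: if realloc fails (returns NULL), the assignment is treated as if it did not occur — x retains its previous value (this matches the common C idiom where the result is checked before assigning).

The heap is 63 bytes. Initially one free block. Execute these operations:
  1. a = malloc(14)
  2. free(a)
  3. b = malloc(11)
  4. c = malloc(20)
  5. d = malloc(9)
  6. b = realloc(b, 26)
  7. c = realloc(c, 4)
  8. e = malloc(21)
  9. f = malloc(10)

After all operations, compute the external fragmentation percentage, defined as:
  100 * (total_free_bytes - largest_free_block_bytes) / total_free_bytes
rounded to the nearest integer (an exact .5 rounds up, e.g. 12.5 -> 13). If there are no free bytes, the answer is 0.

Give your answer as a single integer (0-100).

Op 1: a = malloc(14) -> a = 0; heap: [0-13 ALLOC][14-62 FREE]
Op 2: free(a) -> (freed a); heap: [0-62 FREE]
Op 3: b = malloc(11) -> b = 0; heap: [0-10 ALLOC][11-62 FREE]
Op 4: c = malloc(20) -> c = 11; heap: [0-10 ALLOC][11-30 ALLOC][31-62 FREE]
Op 5: d = malloc(9) -> d = 31; heap: [0-10 ALLOC][11-30 ALLOC][31-39 ALLOC][40-62 FREE]
Op 6: b = realloc(b, 26) -> NULL (b unchanged); heap: [0-10 ALLOC][11-30 ALLOC][31-39 ALLOC][40-62 FREE]
Op 7: c = realloc(c, 4) -> c = 11; heap: [0-10 ALLOC][11-14 ALLOC][15-30 FREE][31-39 ALLOC][40-62 FREE]
Op 8: e = malloc(21) -> e = 40; heap: [0-10 ALLOC][11-14 ALLOC][15-30 FREE][31-39 ALLOC][40-60 ALLOC][61-62 FREE]
Op 9: f = malloc(10) -> f = 15; heap: [0-10 ALLOC][11-14 ALLOC][15-24 ALLOC][25-30 FREE][31-39 ALLOC][40-60 ALLOC][61-62 FREE]
Free blocks: [6 2] total_free=8 largest=6 -> 100*(8-6)/8 = 200/8 = 25

Answer: 25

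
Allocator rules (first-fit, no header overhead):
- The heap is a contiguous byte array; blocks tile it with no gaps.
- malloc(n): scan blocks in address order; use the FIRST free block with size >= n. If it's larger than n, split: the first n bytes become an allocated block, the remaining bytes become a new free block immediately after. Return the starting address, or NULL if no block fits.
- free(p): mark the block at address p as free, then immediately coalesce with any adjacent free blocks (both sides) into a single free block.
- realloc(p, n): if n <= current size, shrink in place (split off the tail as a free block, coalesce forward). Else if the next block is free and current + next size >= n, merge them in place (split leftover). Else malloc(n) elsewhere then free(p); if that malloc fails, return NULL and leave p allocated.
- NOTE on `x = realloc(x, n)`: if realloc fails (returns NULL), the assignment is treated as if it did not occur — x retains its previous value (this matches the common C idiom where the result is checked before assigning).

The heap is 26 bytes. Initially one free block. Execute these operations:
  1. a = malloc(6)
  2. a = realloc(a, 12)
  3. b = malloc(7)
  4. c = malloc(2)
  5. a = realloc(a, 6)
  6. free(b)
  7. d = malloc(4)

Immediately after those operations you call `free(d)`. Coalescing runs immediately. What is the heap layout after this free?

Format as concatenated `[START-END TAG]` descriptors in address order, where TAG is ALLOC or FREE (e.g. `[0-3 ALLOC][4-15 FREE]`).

Answer: [0-5 ALLOC][6-18 FREE][19-20 ALLOC][21-25 FREE]

Derivation:
Op 1: a = malloc(6) -> a = 0; heap: [0-5 ALLOC][6-25 FREE]
Op 2: a = realloc(a, 12) -> a = 0; heap: [0-11 ALLOC][12-25 FREE]
Op 3: b = malloc(7) -> b = 12; heap: [0-11 ALLOC][12-18 ALLOC][19-25 FREE]
Op 4: c = malloc(2) -> c = 19; heap: [0-11 ALLOC][12-18 ALLOC][19-20 ALLOC][21-25 FREE]
Op 5: a = realloc(a, 6) -> a = 0; heap: [0-5 ALLOC][6-11 FREE][12-18 ALLOC][19-20 ALLOC][21-25 FREE]
Op 6: free(b) -> (freed b); heap: [0-5 ALLOC][6-18 FREE][19-20 ALLOC][21-25 FREE]
Op 7: d = malloc(4) -> d = 6; heap: [0-5 ALLOC][6-9 ALLOC][10-18 FREE][19-20 ALLOC][21-25 FREE]
free(d): d = 6 -> block [6-9 ALLOC]; mark free, coalesce with adjacent free neighbors -> [0-5 ALLOC][6-18 FREE][19-20 ALLOC][21-25 FREE]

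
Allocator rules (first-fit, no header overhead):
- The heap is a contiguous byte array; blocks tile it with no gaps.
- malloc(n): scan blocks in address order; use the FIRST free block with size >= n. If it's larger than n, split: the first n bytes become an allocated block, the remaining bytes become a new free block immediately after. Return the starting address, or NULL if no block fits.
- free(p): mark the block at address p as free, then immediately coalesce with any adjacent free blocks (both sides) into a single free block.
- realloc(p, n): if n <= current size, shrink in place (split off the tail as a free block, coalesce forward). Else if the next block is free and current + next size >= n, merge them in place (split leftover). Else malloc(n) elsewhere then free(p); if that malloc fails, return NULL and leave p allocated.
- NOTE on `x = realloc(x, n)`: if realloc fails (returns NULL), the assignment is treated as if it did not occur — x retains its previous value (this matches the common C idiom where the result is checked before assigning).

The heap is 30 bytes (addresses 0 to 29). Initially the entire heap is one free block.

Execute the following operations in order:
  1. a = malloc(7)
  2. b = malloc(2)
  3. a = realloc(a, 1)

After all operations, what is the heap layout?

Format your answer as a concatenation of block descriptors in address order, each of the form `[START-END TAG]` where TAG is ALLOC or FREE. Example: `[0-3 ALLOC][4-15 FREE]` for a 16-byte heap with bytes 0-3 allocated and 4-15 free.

Op 1: a = malloc(7) -> a = 0; heap: [0-6 ALLOC][7-29 FREE]
Op 2: b = malloc(2) -> b = 7; heap: [0-6 ALLOC][7-8 ALLOC][9-29 FREE]
Op 3: a = realloc(a, 1) -> a = 0; heap: [0-0 ALLOC][1-6 FREE][7-8 ALLOC][9-29 FREE]

Answer: [0-0 ALLOC][1-6 FREE][7-8 ALLOC][9-29 FREE]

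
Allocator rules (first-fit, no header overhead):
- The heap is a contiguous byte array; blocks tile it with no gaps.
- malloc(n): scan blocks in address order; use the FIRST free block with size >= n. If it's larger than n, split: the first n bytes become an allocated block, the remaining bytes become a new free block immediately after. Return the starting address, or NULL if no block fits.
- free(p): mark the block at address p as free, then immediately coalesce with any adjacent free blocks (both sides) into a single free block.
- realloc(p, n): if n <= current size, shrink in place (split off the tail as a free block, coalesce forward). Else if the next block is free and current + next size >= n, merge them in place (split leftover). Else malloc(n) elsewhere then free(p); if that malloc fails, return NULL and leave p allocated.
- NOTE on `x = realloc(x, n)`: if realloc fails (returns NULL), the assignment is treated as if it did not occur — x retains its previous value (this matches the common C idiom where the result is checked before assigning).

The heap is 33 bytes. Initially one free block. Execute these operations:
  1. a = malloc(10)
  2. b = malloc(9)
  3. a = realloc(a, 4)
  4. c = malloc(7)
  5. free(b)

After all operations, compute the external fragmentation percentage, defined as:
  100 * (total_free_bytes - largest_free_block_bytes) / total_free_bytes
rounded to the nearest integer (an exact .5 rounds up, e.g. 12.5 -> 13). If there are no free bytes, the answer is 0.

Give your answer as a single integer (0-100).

Op 1: a = malloc(10) -> a = 0; heap: [0-9 ALLOC][10-32 FREE]
Op 2: b = malloc(9) -> b = 10; heap: [0-9 ALLOC][10-18 ALLOC][19-32 FREE]
Op 3: a = realloc(a, 4) -> a = 0; heap: [0-3 ALLOC][4-9 FREE][10-18 ALLOC][19-32 FREE]
Op 4: c = malloc(7) -> c = 19; heap: [0-3 ALLOC][4-9 FREE][10-18 ALLOC][19-25 ALLOC][26-32 FREE]
Op 5: free(b) -> (freed b); heap: [0-3 ALLOC][4-18 FREE][19-25 ALLOC][26-32 FREE]
Free blocks: [15 7] total_free=22 largest=15 -> 100*(22-15)/22 = 700/22 ≈ 31.818 -> rounds to 32

Answer: 32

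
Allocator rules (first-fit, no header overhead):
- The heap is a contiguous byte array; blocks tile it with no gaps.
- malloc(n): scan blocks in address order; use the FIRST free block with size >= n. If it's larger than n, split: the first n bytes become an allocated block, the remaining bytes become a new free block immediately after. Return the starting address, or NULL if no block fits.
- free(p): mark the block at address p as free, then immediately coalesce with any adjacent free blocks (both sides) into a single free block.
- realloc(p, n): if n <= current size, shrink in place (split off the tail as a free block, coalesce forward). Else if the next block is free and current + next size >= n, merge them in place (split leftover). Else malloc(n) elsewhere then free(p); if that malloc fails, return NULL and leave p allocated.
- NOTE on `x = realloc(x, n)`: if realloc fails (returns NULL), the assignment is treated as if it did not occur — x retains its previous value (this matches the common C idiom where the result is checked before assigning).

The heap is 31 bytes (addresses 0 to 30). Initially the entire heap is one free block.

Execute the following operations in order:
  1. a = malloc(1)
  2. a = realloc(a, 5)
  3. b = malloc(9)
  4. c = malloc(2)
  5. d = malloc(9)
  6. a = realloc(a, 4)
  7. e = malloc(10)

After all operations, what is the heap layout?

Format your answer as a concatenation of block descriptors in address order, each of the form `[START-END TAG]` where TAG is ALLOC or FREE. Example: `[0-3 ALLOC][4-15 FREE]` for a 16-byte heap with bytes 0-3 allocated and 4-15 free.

Op 1: a = malloc(1) -> a = 0; heap: [0-0 ALLOC][1-30 FREE]
Op 2: a = realloc(a, 5) -> a = 0; heap: [0-4 ALLOC][5-30 FREE]
Op 3: b = malloc(9) -> b = 5; heap: [0-4 ALLOC][5-13 ALLOC][14-30 FREE]
Op 4: c = malloc(2) -> c = 14; heap: [0-4 ALLOC][5-13 ALLOC][14-15 ALLOC][16-30 FREE]
Op 5: d = malloc(9) -> d = 16; heap: [0-4 ALLOC][5-13 ALLOC][14-15 ALLOC][16-24 ALLOC][25-30 FREE]
Op 6: a = realloc(a, 4) -> a = 0; heap: [0-3 ALLOC][4-4 FREE][5-13 ALLOC][14-15 ALLOC][16-24 ALLOC][25-30 FREE]
Op 7: e = malloc(10) -> e = NULL; heap: [0-3 ALLOC][4-4 FREE][5-13 ALLOC][14-15 ALLOC][16-24 ALLOC][25-30 FREE]

Answer: [0-3 ALLOC][4-4 FREE][5-13 ALLOC][14-15 ALLOC][16-24 ALLOC][25-30 FREE]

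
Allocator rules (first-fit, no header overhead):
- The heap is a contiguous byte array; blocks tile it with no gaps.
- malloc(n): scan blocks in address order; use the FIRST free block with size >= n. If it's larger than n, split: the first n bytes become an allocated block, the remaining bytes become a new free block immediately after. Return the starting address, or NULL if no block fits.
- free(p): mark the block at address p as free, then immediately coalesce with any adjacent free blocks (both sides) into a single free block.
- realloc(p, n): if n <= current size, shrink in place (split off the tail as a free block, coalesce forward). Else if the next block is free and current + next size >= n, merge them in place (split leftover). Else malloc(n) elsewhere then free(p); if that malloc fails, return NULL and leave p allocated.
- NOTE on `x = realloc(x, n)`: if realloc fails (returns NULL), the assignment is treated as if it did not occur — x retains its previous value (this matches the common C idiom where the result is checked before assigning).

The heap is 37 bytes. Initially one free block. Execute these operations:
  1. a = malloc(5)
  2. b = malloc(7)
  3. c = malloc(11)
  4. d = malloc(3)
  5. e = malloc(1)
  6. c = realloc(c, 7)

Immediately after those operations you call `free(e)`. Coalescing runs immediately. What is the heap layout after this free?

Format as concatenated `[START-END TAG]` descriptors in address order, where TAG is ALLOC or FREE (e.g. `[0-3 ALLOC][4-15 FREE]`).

Op 1: a = malloc(5) -> a = 0; heap: [0-4 ALLOC][5-36 FREE]
Op 2: b = malloc(7) -> b = 5; heap: [0-4 ALLOC][5-11 ALLOC][12-36 FREE]
Op 3: c = malloc(11) -> c = 12; heap: [0-4 ALLOC][5-11 ALLOC][12-22 ALLOC][23-36 FREE]
Op 4: d = malloc(3) -> d = 23; heap: [0-4 ALLOC][5-11 ALLOC][12-22 ALLOC][23-25 ALLOC][26-36 FREE]
Op 5: e = malloc(1) -> e = 26; heap: [0-4 ALLOC][5-11 ALLOC][12-22 ALLOC][23-25 ALLOC][26-26 ALLOC][27-36 FREE]
Op 6: c = realloc(c, 7) -> c = 12; heap: [0-4 ALLOC][5-11 ALLOC][12-18 ALLOC][19-22 FREE][23-25 ALLOC][26-26 ALLOC][27-36 FREE]
free(e): e = 26 -> block [26-26 ALLOC]; mark free, coalesce with adjacent free neighbors -> [0-4 ALLOC][5-11 ALLOC][12-18 ALLOC][19-22 FREE][23-25 ALLOC][26-36 FREE]

Answer: [0-4 ALLOC][5-11 ALLOC][12-18 ALLOC][19-22 FREE][23-25 ALLOC][26-36 FREE]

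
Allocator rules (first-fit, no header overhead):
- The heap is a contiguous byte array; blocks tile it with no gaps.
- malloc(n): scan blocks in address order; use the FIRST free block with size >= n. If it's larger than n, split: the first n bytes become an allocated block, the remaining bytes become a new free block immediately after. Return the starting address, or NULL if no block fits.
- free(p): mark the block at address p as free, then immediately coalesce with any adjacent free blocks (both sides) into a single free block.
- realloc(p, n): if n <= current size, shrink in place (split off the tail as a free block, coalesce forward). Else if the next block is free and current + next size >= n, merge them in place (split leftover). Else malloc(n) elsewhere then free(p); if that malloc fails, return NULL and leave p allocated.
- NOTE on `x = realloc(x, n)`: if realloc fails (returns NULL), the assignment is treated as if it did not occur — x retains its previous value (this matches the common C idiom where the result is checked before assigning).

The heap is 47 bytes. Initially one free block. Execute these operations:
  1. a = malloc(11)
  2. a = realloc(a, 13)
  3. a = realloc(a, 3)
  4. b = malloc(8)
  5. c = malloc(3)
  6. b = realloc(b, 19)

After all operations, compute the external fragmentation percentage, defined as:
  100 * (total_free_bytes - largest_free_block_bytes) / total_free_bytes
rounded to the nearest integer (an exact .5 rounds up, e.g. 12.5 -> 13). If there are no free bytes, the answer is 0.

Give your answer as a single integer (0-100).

Answer: 36

Derivation:
Op 1: a = malloc(11) -> a = 0; heap: [0-10 ALLOC][11-46 FREE]
Op 2: a = realloc(a, 13) -> a = 0; heap: [0-12 ALLOC][13-46 FREE]
Op 3: a = realloc(a, 3) -> a = 0; heap: [0-2 ALLOC][3-46 FREE]
Op 4: b = malloc(8) -> b = 3; heap: [0-2 ALLOC][3-10 ALLOC][11-46 FREE]
Op 5: c = malloc(3) -> c = 11; heap: [0-2 ALLOC][3-10 ALLOC][11-13 ALLOC][14-46 FREE]
Op 6: b = realloc(b, 19) -> b = 14; heap: [0-2 ALLOC][3-10 FREE][11-13 ALLOC][14-32 ALLOC][33-46 FREE]
Free blocks: [8 14] total_free=22 largest=14 -> 100*(22-14)/22 = 800/22 ≈ 36.364 -> rounds to 36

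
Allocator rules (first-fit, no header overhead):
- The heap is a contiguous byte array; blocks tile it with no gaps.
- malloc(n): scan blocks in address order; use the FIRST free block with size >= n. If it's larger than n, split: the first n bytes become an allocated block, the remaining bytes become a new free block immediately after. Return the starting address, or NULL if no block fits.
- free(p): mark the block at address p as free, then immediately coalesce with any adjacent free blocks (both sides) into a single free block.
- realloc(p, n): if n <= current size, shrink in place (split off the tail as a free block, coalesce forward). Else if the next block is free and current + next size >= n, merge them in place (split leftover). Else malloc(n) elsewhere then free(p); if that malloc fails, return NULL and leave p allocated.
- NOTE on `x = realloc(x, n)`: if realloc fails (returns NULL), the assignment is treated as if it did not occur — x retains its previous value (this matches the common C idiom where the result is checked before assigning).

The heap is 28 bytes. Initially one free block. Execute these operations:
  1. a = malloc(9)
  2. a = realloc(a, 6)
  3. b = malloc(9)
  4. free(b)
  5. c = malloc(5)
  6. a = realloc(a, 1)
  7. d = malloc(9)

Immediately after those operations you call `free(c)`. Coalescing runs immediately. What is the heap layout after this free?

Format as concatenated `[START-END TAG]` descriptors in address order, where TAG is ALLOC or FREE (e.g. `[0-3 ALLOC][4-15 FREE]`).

Answer: [0-0 ALLOC][1-10 FREE][11-19 ALLOC][20-27 FREE]

Derivation:
Op 1: a = malloc(9) -> a = 0; heap: [0-8 ALLOC][9-27 FREE]
Op 2: a = realloc(a, 6) -> a = 0; heap: [0-5 ALLOC][6-27 FREE]
Op 3: b = malloc(9) -> b = 6; heap: [0-5 ALLOC][6-14 ALLOC][15-27 FREE]
Op 4: free(b) -> (freed b); heap: [0-5 ALLOC][6-27 FREE]
Op 5: c = malloc(5) -> c = 6; heap: [0-5 ALLOC][6-10 ALLOC][11-27 FREE]
Op 6: a = realloc(a, 1) -> a = 0; heap: [0-0 ALLOC][1-5 FREE][6-10 ALLOC][11-27 FREE]
Op 7: d = malloc(9) -> d = 11; heap: [0-0 ALLOC][1-5 FREE][6-10 ALLOC][11-19 ALLOC][20-27 FREE]
free(c): c = 6 -> block [6-10 ALLOC]; mark free, coalesce with adjacent free neighbors -> [0-0 ALLOC][1-10 FREE][11-19 ALLOC][20-27 FREE]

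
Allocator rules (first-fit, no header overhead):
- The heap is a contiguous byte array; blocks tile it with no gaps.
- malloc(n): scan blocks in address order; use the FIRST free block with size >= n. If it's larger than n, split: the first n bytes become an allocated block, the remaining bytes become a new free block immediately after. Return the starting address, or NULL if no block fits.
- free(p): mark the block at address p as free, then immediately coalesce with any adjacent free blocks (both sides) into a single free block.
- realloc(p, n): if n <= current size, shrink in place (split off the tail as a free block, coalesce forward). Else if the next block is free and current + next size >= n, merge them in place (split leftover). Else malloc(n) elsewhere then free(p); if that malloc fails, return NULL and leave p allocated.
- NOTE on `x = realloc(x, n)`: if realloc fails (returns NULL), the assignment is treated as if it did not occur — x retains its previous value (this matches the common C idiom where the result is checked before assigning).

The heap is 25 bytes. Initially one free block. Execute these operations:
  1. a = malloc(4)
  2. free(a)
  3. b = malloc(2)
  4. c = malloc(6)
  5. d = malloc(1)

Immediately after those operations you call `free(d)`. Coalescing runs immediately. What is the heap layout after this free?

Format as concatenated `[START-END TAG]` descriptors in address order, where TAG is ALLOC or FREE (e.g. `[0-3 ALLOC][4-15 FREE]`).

Op 1: a = malloc(4) -> a = 0; heap: [0-3 ALLOC][4-24 FREE]
Op 2: free(a) -> (freed a); heap: [0-24 FREE]
Op 3: b = malloc(2) -> b = 0; heap: [0-1 ALLOC][2-24 FREE]
Op 4: c = malloc(6) -> c = 2; heap: [0-1 ALLOC][2-7 ALLOC][8-24 FREE]
Op 5: d = malloc(1) -> d = 8; heap: [0-1 ALLOC][2-7 ALLOC][8-8 ALLOC][9-24 FREE]
free(d): d = 8 -> block [8-8 ALLOC]; mark free, coalesce with adjacent free neighbors -> [0-1 ALLOC][2-7 ALLOC][8-24 FREE]

Answer: [0-1 ALLOC][2-7 ALLOC][8-24 FREE]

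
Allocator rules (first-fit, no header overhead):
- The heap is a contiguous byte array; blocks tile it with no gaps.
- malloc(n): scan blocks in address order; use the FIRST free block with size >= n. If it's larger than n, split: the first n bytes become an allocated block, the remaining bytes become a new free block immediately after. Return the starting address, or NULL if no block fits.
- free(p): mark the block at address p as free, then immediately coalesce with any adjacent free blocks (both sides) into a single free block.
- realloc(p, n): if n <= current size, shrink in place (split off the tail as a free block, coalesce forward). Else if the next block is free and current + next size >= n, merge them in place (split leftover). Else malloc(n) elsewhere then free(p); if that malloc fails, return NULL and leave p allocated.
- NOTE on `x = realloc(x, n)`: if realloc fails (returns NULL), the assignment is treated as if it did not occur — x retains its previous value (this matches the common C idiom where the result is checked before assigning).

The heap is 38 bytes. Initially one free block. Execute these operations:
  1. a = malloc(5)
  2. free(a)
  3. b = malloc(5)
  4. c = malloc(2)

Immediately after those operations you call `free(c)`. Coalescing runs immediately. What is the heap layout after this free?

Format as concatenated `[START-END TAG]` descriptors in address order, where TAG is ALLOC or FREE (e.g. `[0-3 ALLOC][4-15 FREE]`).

Answer: [0-4 ALLOC][5-37 FREE]

Derivation:
Op 1: a = malloc(5) -> a = 0; heap: [0-4 ALLOC][5-37 FREE]
Op 2: free(a) -> (freed a); heap: [0-37 FREE]
Op 3: b = malloc(5) -> b = 0; heap: [0-4 ALLOC][5-37 FREE]
Op 4: c = malloc(2) -> c = 5; heap: [0-4 ALLOC][5-6 ALLOC][7-37 FREE]
free(c): c = 5 -> block [5-6 ALLOC]; mark free, coalesce with adjacent free neighbors -> [0-4 ALLOC][5-37 FREE]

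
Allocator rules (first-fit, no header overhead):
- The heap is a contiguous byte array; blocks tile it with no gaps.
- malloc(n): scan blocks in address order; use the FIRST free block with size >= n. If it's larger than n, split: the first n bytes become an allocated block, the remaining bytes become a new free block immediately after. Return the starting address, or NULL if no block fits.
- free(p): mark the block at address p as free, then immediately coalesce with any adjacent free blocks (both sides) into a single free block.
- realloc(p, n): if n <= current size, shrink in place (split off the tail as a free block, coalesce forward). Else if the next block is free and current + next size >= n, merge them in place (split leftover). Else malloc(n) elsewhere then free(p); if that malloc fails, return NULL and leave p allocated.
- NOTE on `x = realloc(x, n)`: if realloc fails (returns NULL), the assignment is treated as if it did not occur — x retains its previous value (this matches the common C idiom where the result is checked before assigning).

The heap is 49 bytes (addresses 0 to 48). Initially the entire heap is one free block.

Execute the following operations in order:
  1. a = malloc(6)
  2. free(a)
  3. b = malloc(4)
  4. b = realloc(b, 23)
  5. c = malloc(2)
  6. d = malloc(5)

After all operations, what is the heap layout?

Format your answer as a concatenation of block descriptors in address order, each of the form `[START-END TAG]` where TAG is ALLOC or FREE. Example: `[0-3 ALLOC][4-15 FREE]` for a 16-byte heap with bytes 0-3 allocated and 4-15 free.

Answer: [0-22 ALLOC][23-24 ALLOC][25-29 ALLOC][30-48 FREE]

Derivation:
Op 1: a = malloc(6) -> a = 0; heap: [0-5 ALLOC][6-48 FREE]
Op 2: free(a) -> (freed a); heap: [0-48 FREE]
Op 3: b = malloc(4) -> b = 0; heap: [0-3 ALLOC][4-48 FREE]
Op 4: b = realloc(b, 23) -> b = 0; heap: [0-22 ALLOC][23-48 FREE]
Op 5: c = malloc(2) -> c = 23; heap: [0-22 ALLOC][23-24 ALLOC][25-48 FREE]
Op 6: d = malloc(5) -> d = 25; heap: [0-22 ALLOC][23-24 ALLOC][25-29 ALLOC][30-48 FREE]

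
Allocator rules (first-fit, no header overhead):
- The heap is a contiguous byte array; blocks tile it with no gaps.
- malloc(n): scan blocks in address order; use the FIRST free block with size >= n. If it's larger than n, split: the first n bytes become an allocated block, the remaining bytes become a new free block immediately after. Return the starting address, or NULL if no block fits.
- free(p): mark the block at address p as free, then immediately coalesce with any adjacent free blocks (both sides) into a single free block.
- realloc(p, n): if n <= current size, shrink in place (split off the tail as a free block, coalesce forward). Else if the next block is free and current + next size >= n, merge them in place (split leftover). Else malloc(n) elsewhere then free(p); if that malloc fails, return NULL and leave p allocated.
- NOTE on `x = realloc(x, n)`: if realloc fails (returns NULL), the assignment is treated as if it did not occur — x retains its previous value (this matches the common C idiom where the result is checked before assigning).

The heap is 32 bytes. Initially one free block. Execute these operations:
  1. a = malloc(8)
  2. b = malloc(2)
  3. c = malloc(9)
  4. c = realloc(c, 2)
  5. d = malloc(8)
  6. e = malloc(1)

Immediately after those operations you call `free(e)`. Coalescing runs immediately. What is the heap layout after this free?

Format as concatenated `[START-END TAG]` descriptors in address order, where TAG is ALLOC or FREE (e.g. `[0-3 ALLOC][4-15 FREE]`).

Answer: [0-7 ALLOC][8-9 ALLOC][10-11 ALLOC][12-19 ALLOC][20-31 FREE]

Derivation:
Op 1: a = malloc(8) -> a = 0; heap: [0-7 ALLOC][8-31 FREE]
Op 2: b = malloc(2) -> b = 8; heap: [0-7 ALLOC][8-9 ALLOC][10-31 FREE]
Op 3: c = malloc(9) -> c = 10; heap: [0-7 ALLOC][8-9 ALLOC][10-18 ALLOC][19-31 FREE]
Op 4: c = realloc(c, 2) -> c = 10; heap: [0-7 ALLOC][8-9 ALLOC][10-11 ALLOC][12-31 FREE]
Op 5: d = malloc(8) -> d = 12; heap: [0-7 ALLOC][8-9 ALLOC][10-11 ALLOC][12-19 ALLOC][20-31 FREE]
Op 6: e = malloc(1) -> e = 20; heap: [0-7 ALLOC][8-9 ALLOC][10-11 ALLOC][12-19 ALLOC][20-20 ALLOC][21-31 FREE]
free(e): e = 20 -> block [20-20 ALLOC]; mark free, coalesce with adjacent free neighbors -> [0-7 ALLOC][8-9 ALLOC][10-11 ALLOC][12-19 ALLOC][20-31 FREE]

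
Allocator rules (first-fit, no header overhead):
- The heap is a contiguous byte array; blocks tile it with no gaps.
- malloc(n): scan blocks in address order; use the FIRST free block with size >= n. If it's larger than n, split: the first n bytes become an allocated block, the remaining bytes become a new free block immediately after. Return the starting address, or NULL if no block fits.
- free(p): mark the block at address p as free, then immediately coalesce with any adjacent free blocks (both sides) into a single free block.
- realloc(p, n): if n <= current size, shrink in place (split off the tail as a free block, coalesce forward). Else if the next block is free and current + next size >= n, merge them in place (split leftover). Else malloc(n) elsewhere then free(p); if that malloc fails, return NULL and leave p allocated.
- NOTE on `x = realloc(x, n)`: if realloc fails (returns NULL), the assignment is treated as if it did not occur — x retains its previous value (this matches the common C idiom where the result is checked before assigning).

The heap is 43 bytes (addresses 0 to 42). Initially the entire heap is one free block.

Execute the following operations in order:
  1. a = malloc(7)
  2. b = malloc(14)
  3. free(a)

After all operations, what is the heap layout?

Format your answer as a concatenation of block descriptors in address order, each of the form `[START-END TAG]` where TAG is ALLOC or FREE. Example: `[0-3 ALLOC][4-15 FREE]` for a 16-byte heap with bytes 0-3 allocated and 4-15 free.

Op 1: a = malloc(7) -> a = 0; heap: [0-6 ALLOC][7-42 FREE]
Op 2: b = malloc(14) -> b = 7; heap: [0-6 ALLOC][7-20 ALLOC][21-42 FREE]
Op 3: free(a) -> (freed a); heap: [0-6 FREE][7-20 ALLOC][21-42 FREE]

Answer: [0-6 FREE][7-20 ALLOC][21-42 FREE]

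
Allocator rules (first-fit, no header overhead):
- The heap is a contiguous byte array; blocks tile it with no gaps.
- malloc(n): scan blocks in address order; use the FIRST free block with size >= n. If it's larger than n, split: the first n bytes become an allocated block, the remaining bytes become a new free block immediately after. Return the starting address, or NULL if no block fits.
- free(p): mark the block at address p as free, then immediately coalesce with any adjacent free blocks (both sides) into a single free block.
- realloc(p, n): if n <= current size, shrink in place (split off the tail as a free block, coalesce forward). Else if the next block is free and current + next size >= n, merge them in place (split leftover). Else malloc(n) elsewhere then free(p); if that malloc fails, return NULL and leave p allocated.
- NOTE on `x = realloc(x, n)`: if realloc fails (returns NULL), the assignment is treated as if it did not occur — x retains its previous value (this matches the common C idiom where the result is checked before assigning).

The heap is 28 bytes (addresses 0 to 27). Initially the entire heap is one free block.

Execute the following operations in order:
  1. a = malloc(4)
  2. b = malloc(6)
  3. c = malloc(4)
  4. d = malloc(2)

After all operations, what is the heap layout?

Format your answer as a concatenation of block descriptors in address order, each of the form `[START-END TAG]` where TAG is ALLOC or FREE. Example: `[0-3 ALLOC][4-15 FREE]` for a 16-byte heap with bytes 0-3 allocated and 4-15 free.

Answer: [0-3 ALLOC][4-9 ALLOC][10-13 ALLOC][14-15 ALLOC][16-27 FREE]

Derivation:
Op 1: a = malloc(4) -> a = 0; heap: [0-3 ALLOC][4-27 FREE]
Op 2: b = malloc(6) -> b = 4; heap: [0-3 ALLOC][4-9 ALLOC][10-27 FREE]
Op 3: c = malloc(4) -> c = 10; heap: [0-3 ALLOC][4-9 ALLOC][10-13 ALLOC][14-27 FREE]
Op 4: d = malloc(2) -> d = 14; heap: [0-3 ALLOC][4-9 ALLOC][10-13 ALLOC][14-15 ALLOC][16-27 FREE]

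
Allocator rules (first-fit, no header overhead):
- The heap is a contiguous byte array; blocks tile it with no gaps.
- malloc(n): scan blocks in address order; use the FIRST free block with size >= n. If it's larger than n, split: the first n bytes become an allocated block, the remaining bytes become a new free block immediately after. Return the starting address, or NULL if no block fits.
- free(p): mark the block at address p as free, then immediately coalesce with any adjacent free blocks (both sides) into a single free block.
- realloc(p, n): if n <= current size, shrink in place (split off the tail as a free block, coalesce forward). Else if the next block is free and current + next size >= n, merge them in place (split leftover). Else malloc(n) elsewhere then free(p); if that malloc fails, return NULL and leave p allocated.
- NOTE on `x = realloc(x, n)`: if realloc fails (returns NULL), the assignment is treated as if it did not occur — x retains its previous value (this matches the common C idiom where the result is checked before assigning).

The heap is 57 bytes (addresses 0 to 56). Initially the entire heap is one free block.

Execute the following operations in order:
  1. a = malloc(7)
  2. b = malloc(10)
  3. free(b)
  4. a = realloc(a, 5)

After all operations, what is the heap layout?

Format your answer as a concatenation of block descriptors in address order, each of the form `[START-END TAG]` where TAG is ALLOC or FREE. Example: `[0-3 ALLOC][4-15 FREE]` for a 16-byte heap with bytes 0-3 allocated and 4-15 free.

Answer: [0-4 ALLOC][5-56 FREE]

Derivation:
Op 1: a = malloc(7) -> a = 0; heap: [0-6 ALLOC][7-56 FREE]
Op 2: b = malloc(10) -> b = 7; heap: [0-6 ALLOC][7-16 ALLOC][17-56 FREE]
Op 3: free(b) -> (freed b); heap: [0-6 ALLOC][7-56 FREE]
Op 4: a = realloc(a, 5) -> a = 0; heap: [0-4 ALLOC][5-56 FREE]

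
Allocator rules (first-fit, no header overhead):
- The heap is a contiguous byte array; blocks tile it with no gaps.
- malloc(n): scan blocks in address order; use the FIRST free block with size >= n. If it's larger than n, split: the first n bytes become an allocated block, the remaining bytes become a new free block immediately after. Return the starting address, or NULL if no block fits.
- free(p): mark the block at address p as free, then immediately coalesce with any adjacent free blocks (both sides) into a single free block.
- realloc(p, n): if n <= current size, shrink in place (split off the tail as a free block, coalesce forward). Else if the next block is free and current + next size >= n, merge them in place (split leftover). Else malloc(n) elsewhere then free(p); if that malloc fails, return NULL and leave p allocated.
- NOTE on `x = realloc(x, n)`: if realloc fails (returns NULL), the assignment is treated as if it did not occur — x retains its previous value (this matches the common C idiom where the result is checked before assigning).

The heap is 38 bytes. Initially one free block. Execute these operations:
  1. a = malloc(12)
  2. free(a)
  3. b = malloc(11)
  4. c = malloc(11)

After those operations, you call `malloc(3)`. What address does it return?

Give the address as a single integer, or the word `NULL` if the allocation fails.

Op 1: a = malloc(12) -> a = 0; heap: [0-11 ALLOC][12-37 FREE]
Op 2: free(a) -> (freed a); heap: [0-37 FREE]
Op 3: b = malloc(11) -> b = 0; heap: [0-10 ALLOC][11-37 FREE]
Op 4: c = malloc(11) -> c = 11; heap: [0-10 ALLOC][11-21 ALLOC][22-37 FREE]
malloc(3): first-fit scan over [0-10 ALLOC][11-21 ALLOC][22-37 FREE] -> 22

Answer: 22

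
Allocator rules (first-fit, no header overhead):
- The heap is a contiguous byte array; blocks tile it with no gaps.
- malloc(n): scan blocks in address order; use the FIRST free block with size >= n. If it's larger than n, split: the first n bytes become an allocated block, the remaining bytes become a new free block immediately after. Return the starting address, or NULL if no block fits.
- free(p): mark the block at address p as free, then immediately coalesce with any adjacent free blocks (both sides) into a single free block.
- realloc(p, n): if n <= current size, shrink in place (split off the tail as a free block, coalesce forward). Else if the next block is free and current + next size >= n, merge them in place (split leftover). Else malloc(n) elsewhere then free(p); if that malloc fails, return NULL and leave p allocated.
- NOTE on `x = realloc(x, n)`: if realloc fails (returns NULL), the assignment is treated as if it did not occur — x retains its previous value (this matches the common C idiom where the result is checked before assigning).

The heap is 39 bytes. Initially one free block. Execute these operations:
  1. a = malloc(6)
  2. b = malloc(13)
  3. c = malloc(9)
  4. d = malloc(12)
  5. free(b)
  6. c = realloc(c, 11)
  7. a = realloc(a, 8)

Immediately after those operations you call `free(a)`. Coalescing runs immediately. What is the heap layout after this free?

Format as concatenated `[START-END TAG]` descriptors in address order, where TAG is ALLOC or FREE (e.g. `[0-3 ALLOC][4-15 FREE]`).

Op 1: a = malloc(6) -> a = 0; heap: [0-5 ALLOC][6-38 FREE]
Op 2: b = malloc(13) -> b = 6; heap: [0-5 ALLOC][6-18 ALLOC][19-38 FREE]
Op 3: c = malloc(9) -> c = 19; heap: [0-5 ALLOC][6-18 ALLOC][19-27 ALLOC][28-38 FREE]
Op 4: d = malloc(12) -> d = NULL; heap: [0-5 ALLOC][6-18 ALLOC][19-27 ALLOC][28-38 FREE]
Op 5: free(b) -> (freed b); heap: [0-5 ALLOC][6-18 FREE][19-27 ALLOC][28-38 FREE]
Op 6: c = realloc(c, 11) -> c = 19; heap: [0-5 ALLOC][6-18 FREE][19-29 ALLOC][30-38 FREE]
Op 7: a = realloc(a, 8) -> a = 0; heap: [0-7 ALLOC][8-18 FREE][19-29 ALLOC][30-38 FREE]
free(a): a = 0 -> block [0-7 ALLOC]; mark free, coalesce with adjacent free neighbors -> [0-18 FREE][19-29 ALLOC][30-38 FREE]

Answer: [0-18 FREE][19-29 ALLOC][30-38 FREE]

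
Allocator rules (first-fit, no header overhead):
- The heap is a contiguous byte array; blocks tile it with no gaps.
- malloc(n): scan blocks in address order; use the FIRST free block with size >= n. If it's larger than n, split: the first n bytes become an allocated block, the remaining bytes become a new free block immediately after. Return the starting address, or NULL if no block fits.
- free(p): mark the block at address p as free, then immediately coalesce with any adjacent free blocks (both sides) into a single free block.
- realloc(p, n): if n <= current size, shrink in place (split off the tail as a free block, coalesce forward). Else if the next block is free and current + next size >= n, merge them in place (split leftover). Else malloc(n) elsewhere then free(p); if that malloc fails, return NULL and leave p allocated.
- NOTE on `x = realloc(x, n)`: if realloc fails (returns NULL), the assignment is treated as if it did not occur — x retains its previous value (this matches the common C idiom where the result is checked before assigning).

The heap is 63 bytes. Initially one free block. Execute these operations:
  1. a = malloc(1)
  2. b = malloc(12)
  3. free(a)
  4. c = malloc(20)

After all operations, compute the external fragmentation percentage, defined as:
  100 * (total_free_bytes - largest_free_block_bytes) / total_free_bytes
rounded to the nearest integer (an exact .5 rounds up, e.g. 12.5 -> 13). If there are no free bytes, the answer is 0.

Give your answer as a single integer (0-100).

Answer: 3

Derivation:
Op 1: a = malloc(1) -> a = 0; heap: [0-0 ALLOC][1-62 FREE]
Op 2: b = malloc(12) -> b = 1; heap: [0-0 ALLOC][1-12 ALLOC][13-62 FREE]
Op 3: free(a) -> (freed a); heap: [0-0 FREE][1-12 ALLOC][13-62 FREE]
Op 4: c = malloc(20) -> c = 13; heap: [0-0 FREE][1-12 ALLOC][13-32 ALLOC][33-62 FREE]
Free blocks: [1 30] total_free=31 largest=30 -> 100*(31-30)/31 = 100/31 ≈ 3.226 -> rounds to 3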